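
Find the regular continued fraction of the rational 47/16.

Run the Euclidean algorithm on 47 and 16; the successive quotients are the partial quotients a_0, a_1, ... (each step inverts the fractional part left over by the previous one):
  47 = 2*16 + 15, so a_0 = 2.
  16 = 1*15 + 1, so a_1 = 1.
  15 = 15*1 + 0, so a_2 = 15.
The remainder reaches 0 after 3 divisions, so the expansion has 3 partial quotients, read off in order.

[2; 1, 15]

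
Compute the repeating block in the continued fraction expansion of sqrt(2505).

Write x_i = (sqrt(2505) + m_i)/d_i with (m_0, d_0) = (0, 1). a_0 = floor(sqrt(2505)) = 50, since 50^2 = 2500 <= 2505 < 2601 = 51^2.
Iterate m_{i+1} = d_i*a_i - m_i, d_{i+1} = (2505 - m_{i+1}^2)/d_i, a_{i+1} = floor((a_0 + m_{i+1})/d_{i+1}):
  m_1 = 1*50 - 0 = 50, d_1 = (2505 - 50^2)/1 = 5/1 = 5, a_1 = floor((50 + 50)/5) = 20.
  m_2 = 5*20 - 50 = 50, d_2 = (2505 - 50^2)/5 = 5/5 = 1, a_2 = floor((50 + 50)/1) = 100.
  m_3 = 1*100 - 50 = 50, d_3 = (2505 - 50^2)/1 = 5/1 = 5: (m_3, d_3) = (m_1, d_1) = (50, 5), so from here the quotients repeat a_1, a_2; the period length is 2.
Hence the expansion of sqrt(2505) is a_0 = 50 followed by the repeating block 20, 100 (period 2).

[50; (20, 100)]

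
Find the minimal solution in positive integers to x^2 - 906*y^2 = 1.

First expand sqrt(906) as a continued fraction. With x_i = (sqrt(906) + m_i)/d_i and (m_0, d_0) = (0, 1): a_0 = floor(sqrt(906)) = 30, since 30^2 = 900 <= 906 < 961 = 31^2.
Iterate m_{i+1} = d_i*a_i - m_i, d_{i+1} = (906 - m_{i+1}^2)/d_i, a_{i+1} = floor((a_0 + m_{i+1})/d_{i+1}):
  m_1 = 1*30 - 0 = 30, d_1 = (906 - 30^2)/1 = 6/1 = 6, a_1 = floor((30 + 30)/6) = 10.
  m_2 = 6*10 - 30 = 30, d_2 = (906 - 30^2)/6 = 6/6 = 1, a_2 = floor((30 + 30)/1) = 60.
  m_3 = 1*60 - 30 = 30, d_3 = (906 - 30^2)/1 = 6/1 = 6: (m_3, d_3) = (m_1, d_1) = (30, 6), so from here the quotients repeat a_1, a_2; the period length is 2.
So sqrt(906) = [30; (10, 60)] with period length k = 2.
k is even, so the fundamental solution of x^2 - 906y^2 = 1 is (p_{k-1}, q_{k-1}) = (p_1, q_1); compute convergents through index 1.
Convergents (p_i = a_i*p_{i-1} + p_{i-2}, q_i = a_i*q_{i-1} + q_{i-2} with p_{-2}=0, p_{-1}=1, q_{-2}=1, q_{-1}=0):
  i=0: a_0=30, p_0 = 30*1 + 0 = 30, q_0 = 30*0 + 1 = 1.
  i=1: a_1=10, p_1 = 10*30 + 1 = 301, q_1 = 10*1 + 0 = 10.
Check: 301^2 - 906*10^2 = 90601 - 90600 = 1, so (x, y) = (301, 10) solves the equation, and by the theorem it is the least positive solution.

(x, y) = (301, 10)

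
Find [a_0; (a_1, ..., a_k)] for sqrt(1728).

Write x_i = (sqrt(1728) + m_i)/d_i with (m_0, d_0) = (0, 1). a_0 = floor(sqrt(1728)) = 41, since 41^2 = 1681 <= 1728 < 1764 = 42^2.
Iterate m_{i+1} = d_i*a_i - m_i, d_{i+1} = (1728 - m_{i+1}^2)/d_i, a_{i+1} = floor((a_0 + m_{i+1})/d_{i+1}):
  m_1 = 1*41 - 0 = 41, d_1 = (1728 - 41^2)/1 = 47/1 = 47, a_1 = floor((41 + 41)/47) = 1.
  m_2 = 47*1 - 41 = 6, d_2 = (1728 - 6^2)/47 = 1692/47 = 36, a_2 = floor((41 + 6)/36) = 1.
  m_3 = 36*1 - 6 = 30, d_3 = (1728 - 30^2)/36 = 828/36 = 23, a_3 = floor((41 + 30)/23) = 3.
  m_4 = 23*3 - 30 = 39, d_4 = (1728 - 39^2)/23 = 207/23 = 9, a_4 = floor((41 + 39)/9) = 8.
  m_5 = 9*8 - 39 = 33, d_5 = (1728 - 33^2)/9 = 639/9 = 71, a_5 = floor((41 + 33)/71) = 1.
  m_6 = 71*1 - 33 = 38, d_6 = (1728 - 38^2)/71 = 284/71 = 4, a_6 = floor((41 + 38)/4) = 19.
  m_7 = 4*19 - 38 = 38, d_7 = (1728 - 38^2)/4 = 284/4 = 71, a_7 = floor((41 + 38)/71) = 1.
  m_8 = 71*1 - 38 = 33, d_8 = (1728 - 33^2)/71 = 639/71 = 9, a_8 = floor((41 + 33)/9) = 8.
  m_9 = 9*8 - 33 = 39, d_9 = (1728 - 39^2)/9 = 207/9 = 23, a_9 = floor((41 + 39)/23) = 3.
  m_10 = 23*3 - 39 = 30, d_10 = (1728 - 30^2)/23 = 828/23 = 36, a_10 = floor((41 + 30)/36) = 1.
  m_11 = 36*1 - 30 = 6, d_11 = (1728 - 6^2)/36 = 1692/36 = 47, a_11 = floor((41 + 6)/47) = 1.
  m_12 = 47*1 - 6 = 41, d_12 = (1728 - 41^2)/47 = 47/47 = 1, a_12 = floor((41 + 41)/1) = 82.
  m_13 = 1*82 - 41 = 41, d_13 = (1728 - 41^2)/1 = 47/1 = 47: (m_13, d_13) = (m_1, d_1) = (41, 47), so from here the quotients repeat a_1, ..., a_12; the period length is 12.
Hence the expansion of sqrt(1728) is a_0 = 41 followed by the repeating block 1, 1, 3, 8, 1, 19, 1, 8, 3, 1, 1, 82 (period 12).

[41; (1, 1, 3, 8, 1, 19, 1, 8, 3, 1, 1, 82)]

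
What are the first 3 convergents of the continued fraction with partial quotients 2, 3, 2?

2/1, 7/3, 16/7

Using the convergent recurrence p_i = a_i*p_{i-1} + p_{i-2}, q_i = a_i*q_{i-1} + q_{i-2} with p_{-2}=0, p_{-1}=1, q_{-2}=1, q_{-1}=0:
  i=0: a_0=2, p_0 = 2*1 + 0 = 2, q_0 = 2*0 + 1 = 1.
  i=1: a_1=3, p_1 = 3*2 + 1 = 7, q_1 = 3*1 + 0 = 3.
  i=2: a_2=2, p_2 = 2*7 + 2 = 16, q_2 = 2*3 + 1 = 7.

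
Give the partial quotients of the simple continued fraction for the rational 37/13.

Run the Euclidean algorithm on 37 and 13; the successive quotients are the partial quotients a_0, a_1, ... (each step inverts the fractional part left over by the previous one):
  37 = 2*13 + 11, so a_0 = 2.
  13 = 1*11 + 2, so a_1 = 1.
  11 = 5*2 + 1, so a_2 = 5.
  2 = 2*1 + 0, so a_3 = 2.
The remainder reaches 0 after 4 divisions, so the expansion has 4 partial quotients, read off in order.

[2; 1, 5, 2]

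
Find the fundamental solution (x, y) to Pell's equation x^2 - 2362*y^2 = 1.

(x, y) = (118099, 2430)

First expand sqrt(2362) as a continued fraction. With x_i = (sqrt(2362) + m_i)/d_i and (m_0, d_0) = (0, 1): a_0 = floor(sqrt(2362)) = 48, since 48^2 = 2304 <= 2362 < 2401 = 49^2.
Iterate m_{i+1} = d_i*a_i - m_i, d_{i+1} = (2362 - m_{i+1}^2)/d_i, a_{i+1} = floor((a_0 + m_{i+1})/d_{i+1}):
  m_1 = 1*48 - 0 = 48, d_1 = (2362 - 48^2)/1 = 58/1 = 58, a_1 = floor((48 + 48)/58) = 1.
  m_2 = 58*1 - 48 = 10, d_2 = (2362 - 10^2)/58 = 2262/58 = 39, a_2 = floor((48 + 10)/39) = 1.
  m_3 = 39*1 - 10 = 29, d_3 = (2362 - 29^2)/39 = 1521/39 = 39, a_3 = floor((48 + 29)/39) = 1.
  m_4 = 39*1 - 29 = 10, d_4 = (2362 - 10^2)/39 = 2262/39 = 58, a_4 = floor((48 + 10)/58) = 1.
  m_5 = 58*1 - 10 = 48, d_5 = (2362 - 48^2)/58 = 58/58 = 1, a_5 = floor((48 + 48)/1) = 96.
  m_6 = 1*96 - 48 = 48, d_6 = (2362 - 48^2)/1 = 58/1 = 58: (m_6, d_6) = (m_1, d_1) = (48, 58), so from here the quotients repeat a_1, ..., a_5; the period length is 5.
So sqrt(2362) = [48; (1, 1, 1, 1, 96)] with period length k = 5.
k is odd, so (p_{k-1}, q_{k-1}) only solves x^2 - 2362y^2 = -1 and the fundamental solution of x^2 - 2362y^2 = 1 is (p_{2k-1}, q_{2k-1}) = (p_9, q_9); compute convergents through index 9, running through the period twice.
Convergents (p_i = a_i*p_{i-1} + p_{i-2}, q_i = a_i*q_{i-1} + q_{i-2} with p_{-2}=0, p_{-1}=1, q_{-2}=1, q_{-1}=0):
  i=0: a_0=48, p_0 = 48*1 + 0 = 48, q_0 = 48*0 + 1 = 1.
  i=1: a_1=1, p_1 = 1*48 + 1 = 49, q_1 = 1*1 + 0 = 1.
  i=2: a_2=1, p_2 = 1*49 + 48 = 97, q_2 = 1*1 + 1 = 2.
  i=3: a_3=1, p_3 = 1*97 + 49 = 146, q_3 = 1*2 + 1 = 3.
  i=4: a_4=1, p_4 = 1*146 + 97 = 243, q_4 = 1*3 + 2 = 5.
  i=5: a_5=96, p_5 = 96*243 + 146 = 23474, q_5 = 96*5 + 3 = 483.
  i=6: a_6=1, p_6 = 1*23474 + 243 = 23717, q_6 = 1*483 + 5 = 488.
  i=7: a_7=1, p_7 = 1*23717 + 23474 = 47191, q_7 = 1*488 + 483 = 971.
  i=8: a_8=1, p_8 = 1*47191 + 23717 = 70908, q_8 = 1*971 + 488 = 1459.
  i=9: a_9=1, p_9 = 1*70908 + 47191 = 118099, q_9 = 1*1459 + 971 = 2430.
Indeed p_4^2 - 2362*q_4^2 = 59049 - 59050 = -1, not +1.
Check: 118099^2 - 2362*2430^2 = 13947373801 - 13947373800 = 1, so (x, y) = (118099, 2430) solves the equation, and by the theorem it is the least positive solution.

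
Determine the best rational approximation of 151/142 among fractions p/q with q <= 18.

17/16

Expand x = 151/142 as a continued fraction with the Euclidean algorithm:
  151 = 1*142 + 9, so a_0 = 1.
  142 = 15*9 + 7, so a_1 = 15.
  9 = 1*7 + 2, so a_2 = 1.
  7 = 3*2 + 1, so a_3 = 3.
  2 = 2*1 + 0, so a_4 = 2.
so x = [1; 15, 1, 3, 2].
Convergents (p_i = a_i*p_{i-1} + p_{i-2}, q_i = a_i*q_{i-1} + q_{i-2} with p_{-2}=0, p_{-1}=1, q_{-2}=1, q_{-1}=0), until the denominator exceeds 18:
  i=0: a_0=1, p_0 = 1*1 + 0 = 1, q_0 = 1*0 + 1 = 1.
  i=1: a_1=15, p_1 = 15*1 + 1 = 16, q_1 = 15*1 + 0 = 15.
  i=2: a_2=1, p_2 = 1*16 + 1 = 17, q_2 = 1*15 + 1 = 16.
  i=3: a_3=3, p_3 = 3*17 + 16 = 67, q_3 = 3*16 + 15 = 63.
q_3 = 63 > 18, so the last convergent with denominator <= 18 is p_2/q_2 = 17/16.
The closest fraction with denominator <= 18 is either p_2/q_2 or the intermediate fraction (k*p_2 + p_1)/(k*q_2 + q_1) with the largest k >= 1 whose denominator stays <= 18; these approach x as k grows, and every other convergent or intermediate fraction in range is farther away.
Largest k: floor((18 - q_1)/q_2) = floor((18 - 15)/16) = 0.
Since k = 0, no intermediate fraction beyond p_2/q_2 has denominator <= 18, so the convergent 17/16 is the closest (its error is |151*16 - 17*142|/(142*16) = 2/2272).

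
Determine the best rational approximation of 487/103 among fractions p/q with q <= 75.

331/70

Expand x = 487/103 as a continued fraction with the Euclidean algorithm:
  487 = 4*103 + 75, so a_0 = 4.
  103 = 1*75 + 28, so a_1 = 1.
  75 = 2*28 + 19, so a_2 = 2.
  28 = 1*19 + 9, so a_3 = 1.
  19 = 2*9 + 1, so a_4 = 2.
  9 = 9*1 + 0, so a_5 = 9.
so x = [4; 1, 2, 1, 2, 9].
Convergents (p_i = a_i*p_{i-1} + p_{i-2}, q_i = a_i*q_{i-1} + q_{i-2} with p_{-2}=0, p_{-1}=1, q_{-2}=1, q_{-1}=0), until the denominator exceeds 75:
  i=0: a_0=4, p_0 = 4*1 + 0 = 4, q_0 = 4*0 + 1 = 1.
  i=1: a_1=1, p_1 = 1*4 + 1 = 5, q_1 = 1*1 + 0 = 1.
  i=2: a_2=2, p_2 = 2*5 + 4 = 14, q_2 = 2*1 + 1 = 3.
  i=3: a_3=1, p_3 = 1*14 + 5 = 19, q_3 = 1*3 + 1 = 4.
  i=4: a_4=2, p_4 = 2*19 + 14 = 52, q_4 = 2*4 + 3 = 11.
  i=5: a_5=9, p_5 = 9*52 + 19 = 487, q_5 = 9*11 + 4 = 103.
q_5 = 103 > 75, so the last convergent with denominator <= 75 is p_4/q_4 = 52/11.
The closest fraction with denominator <= 75 is either p_4/q_4 or the intermediate fraction (k*p_4 + p_3)/(k*q_4 + q_3) with the largest k >= 1 whose denominator stays <= 75; these approach x as k grows, and every other convergent or intermediate fraction in range is farther away.
Largest k: floor((75 - q_3)/q_4) = floor((75 - 4)/11) = 6.
That gives (6*52 + 19)/(6*11 + 4) = 331/70.
Compare the errors: |x - 52/11| = |487*11 - 52*103|/(103*11) = 1/1133, and |x - 331/70| = |487*70 - 331*103|/(103*70) = 3/7210.
Cross-multiplying, 3*1133 = 3399 < 7210 = 1*7210, so 3/7210 is smaller: the intermediate fraction 331/70 is closer to x than 52/11.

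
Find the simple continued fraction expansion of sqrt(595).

Write x_i = (sqrt(595) + m_i)/d_i with (m_0, d_0) = (0, 1). a_0 = floor(sqrt(595)) = 24, since 24^2 = 576 <= 595 < 625 = 25^2.
Iterate m_{i+1} = d_i*a_i - m_i, d_{i+1} = (595 - m_{i+1}^2)/d_i, a_{i+1} = floor((a_0 + m_{i+1})/d_{i+1}):
  m_1 = 1*24 - 0 = 24, d_1 = (595 - 24^2)/1 = 19/1 = 19, a_1 = floor((24 + 24)/19) = 2.
  m_2 = 19*2 - 24 = 14, d_2 = (595 - 14^2)/19 = 399/19 = 21, a_2 = floor((24 + 14)/21) = 1.
  m_3 = 21*1 - 14 = 7, d_3 = (595 - 7^2)/21 = 546/21 = 26, a_3 = floor((24 + 7)/26) = 1.
  m_4 = 26*1 - 7 = 19, d_4 = (595 - 19^2)/26 = 234/26 = 9, a_4 = floor((24 + 19)/9) = 4.
  m_5 = 9*4 - 19 = 17, d_5 = (595 - 17^2)/9 = 306/9 = 34, a_5 = floor((24 + 17)/34) = 1.
  m_6 = 34*1 - 17 = 17, d_6 = (595 - 17^2)/34 = 306/34 = 9, a_6 = floor((24 + 17)/9) = 4.
  m_7 = 9*4 - 17 = 19, d_7 = (595 - 19^2)/9 = 234/9 = 26, a_7 = floor((24 + 19)/26) = 1.
  m_8 = 26*1 - 19 = 7, d_8 = (595 - 7^2)/26 = 546/26 = 21, a_8 = floor((24 + 7)/21) = 1.
  m_9 = 21*1 - 7 = 14, d_9 = (595 - 14^2)/21 = 399/21 = 19, a_9 = floor((24 + 14)/19) = 2.
  m_10 = 19*2 - 14 = 24, d_10 = (595 - 24^2)/19 = 19/19 = 1, a_10 = floor((24 + 24)/1) = 48.
  m_11 = 1*48 - 24 = 24, d_11 = (595 - 24^2)/1 = 19/1 = 19: (m_11, d_11) = (m_1, d_1) = (24, 19), so from here the quotients repeat a_1, ..., a_10; the period length is 10.
Hence the expansion of sqrt(595) is a_0 = 24 followed by the repeating block 2, 1, 1, 4, 1, 4, 1, 1, 2, 48 (period 10).

[24; (2, 1, 1, 4, 1, 4, 1, 1, 2, 48)]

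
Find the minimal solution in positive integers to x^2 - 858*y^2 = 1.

(x, y) = (703, 24)

First expand sqrt(858) as a continued fraction. With x_i = (sqrt(858) + m_i)/d_i and (m_0, d_0) = (0, 1): a_0 = floor(sqrt(858)) = 29, since 29^2 = 841 <= 858 < 900 = 30^2.
Iterate m_{i+1} = d_i*a_i - m_i, d_{i+1} = (858 - m_{i+1}^2)/d_i, a_{i+1} = floor((a_0 + m_{i+1})/d_{i+1}):
  m_1 = 1*29 - 0 = 29, d_1 = (858 - 29^2)/1 = 17/1 = 17, a_1 = floor((29 + 29)/17) = 3.
  m_2 = 17*3 - 29 = 22, d_2 = (858 - 22^2)/17 = 374/17 = 22, a_2 = floor((29 + 22)/22) = 2.
  m_3 = 22*2 - 22 = 22, d_3 = (858 - 22^2)/22 = 374/22 = 17, a_3 = floor((29 + 22)/17) = 3.
  m_4 = 17*3 - 22 = 29, d_4 = (858 - 29^2)/17 = 17/17 = 1, a_4 = floor((29 + 29)/1) = 58.
  m_5 = 1*58 - 29 = 29, d_5 = (858 - 29^2)/1 = 17/1 = 17: (m_5, d_5) = (m_1, d_1) = (29, 17), so from here the quotients repeat a_1, ..., a_4; the period length is 4.
So sqrt(858) = [29; (3, 2, 3, 58)] with period length k = 4.
k is even, so the fundamental solution of x^2 - 858y^2 = 1 is (p_{k-1}, q_{k-1}) = (p_3, q_3); compute convergents through index 3.
Convergents (p_i = a_i*p_{i-1} + p_{i-2}, q_i = a_i*q_{i-1} + q_{i-2} with p_{-2}=0, p_{-1}=1, q_{-2}=1, q_{-1}=0):
  i=0: a_0=29, p_0 = 29*1 + 0 = 29, q_0 = 29*0 + 1 = 1.
  i=1: a_1=3, p_1 = 3*29 + 1 = 88, q_1 = 3*1 + 0 = 3.
  i=2: a_2=2, p_2 = 2*88 + 29 = 205, q_2 = 2*3 + 1 = 7.
  i=3: a_3=3, p_3 = 3*205 + 88 = 703, q_3 = 3*7 + 3 = 24.
Check: 703^2 - 858*24^2 = 494209 - 494208 = 1, so (x, y) = (703, 24) solves the equation, and by the theorem it is the least positive solution.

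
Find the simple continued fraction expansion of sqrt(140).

[11; (1, 4, 1, 22)]

Write x_i = (sqrt(140) + m_i)/d_i with (m_0, d_0) = (0, 1). a_0 = floor(sqrt(140)) = 11, since 11^2 = 121 <= 140 < 144 = 12^2.
Iterate m_{i+1} = d_i*a_i - m_i, d_{i+1} = (140 - m_{i+1}^2)/d_i, a_{i+1} = floor((a_0 + m_{i+1})/d_{i+1}):
  m_1 = 1*11 - 0 = 11, d_1 = (140 - 11^2)/1 = 19/1 = 19, a_1 = floor((11 + 11)/19) = 1.
  m_2 = 19*1 - 11 = 8, d_2 = (140 - 8^2)/19 = 76/19 = 4, a_2 = floor((11 + 8)/4) = 4.
  m_3 = 4*4 - 8 = 8, d_3 = (140 - 8^2)/4 = 76/4 = 19, a_3 = floor((11 + 8)/19) = 1.
  m_4 = 19*1 - 8 = 11, d_4 = (140 - 11^2)/19 = 19/19 = 1, a_4 = floor((11 + 11)/1) = 22.
  m_5 = 1*22 - 11 = 11, d_5 = (140 - 11^2)/1 = 19/1 = 19: (m_5, d_5) = (m_1, d_1) = (11, 19), so from here the quotients repeat a_1, ..., a_4; the period length is 4.
Hence the expansion of sqrt(140) is a_0 = 11 followed by the repeating block 1, 4, 1, 22 (period 4).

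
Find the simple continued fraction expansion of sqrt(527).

Write x_i = (sqrt(527) + m_i)/d_i with (m_0, d_0) = (0, 1). a_0 = floor(sqrt(527)) = 22, since 22^2 = 484 <= 527 < 529 = 23^2.
Iterate m_{i+1} = d_i*a_i - m_i, d_{i+1} = (527 - m_{i+1}^2)/d_i, a_{i+1} = floor((a_0 + m_{i+1})/d_{i+1}):
  m_1 = 1*22 - 0 = 22, d_1 = (527 - 22^2)/1 = 43/1 = 43, a_1 = floor((22 + 22)/43) = 1.
  m_2 = 43*1 - 22 = 21, d_2 = (527 - 21^2)/43 = 86/43 = 2, a_2 = floor((22 + 21)/2) = 21.
  m_3 = 2*21 - 21 = 21, d_3 = (527 - 21^2)/2 = 86/2 = 43, a_3 = floor((22 + 21)/43) = 1.
  m_4 = 43*1 - 21 = 22, d_4 = (527 - 22^2)/43 = 43/43 = 1, a_4 = floor((22 + 22)/1) = 44.
  m_5 = 1*44 - 22 = 22, d_5 = (527 - 22^2)/1 = 43/1 = 43: (m_5, d_5) = (m_1, d_1) = (22, 43), so from here the quotients repeat a_1, ..., a_4; the period length is 4.
Hence the expansion of sqrt(527) is a_0 = 22 followed by the repeating block 1, 21, 1, 44 (period 4).

[22; (1, 21, 1, 44)]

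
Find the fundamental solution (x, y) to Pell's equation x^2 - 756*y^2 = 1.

First expand sqrt(756) as a continued fraction. With x_i = (sqrt(756) + m_i)/d_i and (m_0, d_0) = (0, 1): a_0 = floor(sqrt(756)) = 27, since 27^2 = 729 <= 756 < 784 = 28^2.
Iterate m_{i+1} = d_i*a_i - m_i, d_{i+1} = (756 - m_{i+1}^2)/d_i, a_{i+1} = floor((a_0 + m_{i+1})/d_{i+1}):
  m_1 = 1*27 - 0 = 27, d_1 = (756 - 27^2)/1 = 27/1 = 27, a_1 = floor((27 + 27)/27) = 2.
  m_2 = 27*2 - 27 = 27, d_2 = (756 - 27^2)/27 = 27/27 = 1, a_2 = floor((27 + 27)/1) = 54.
  m_3 = 1*54 - 27 = 27, d_3 = (756 - 27^2)/1 = 27/1 = 27: (m_3, d_3) = (m_1, d_1) = (27, 27), so from here the quotients repeat a_1, a_2; the period length is 2.
So sqrt(756) = [27; (2, 54)] with period length k = 2.
k is even, so the fundamental solution of x^2 - 756y^2 = 1 is (p_{k-1}, q_{k-1}) = (p_1, q_1); compute convergents through index 1.
Convergents (p_i = a_i*p_{i-1} + p_{i-2}, q_i = a_i*q_{i-1} + q_{i-2} with p_{-2}=0, p_{-1}=1, q_{-2}=1, q_{-1}=0):
  i=0: a_0=27, p_0 = 27*1 + 0 = 27, q_0 = 27*0 + 1 = 1.
  i=1: a_1=2, p_1 = 2*27 + 1 = 55, q_1 = 2*1 + 0 = 2.
Check: 55^2 - 756*2^2 = 3025 - 3024 = 1, so (x, y) = (55, 2) solves the equation, and by the theorem it is the least positive solution.

(x, y) = (55, 2)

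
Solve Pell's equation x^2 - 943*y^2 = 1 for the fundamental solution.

First expand sqrt(943) as a continued fraction. With x_i = (sqrt(943) + m_i)/d_i and (m_0, d_0) = (0, 1): a_0 = floor(sqrt(943)) = 30, since 30^2 = 900 <= 943 < 961 = 31^2.
Iterate m_{i+1} = d_i*a_i - m_i, d_{i+1} = (943 - m_{i+1}^2)/d_i, a_{i+1} = floor((a_0 + m_{i+1})/d_{i+1}):
  m_1 = 1*30 - 0 = 30, d_1 = (943 - 30^2)/1 = 43/1 = 43, a_1 = floor((30 + 30)/43) = 1.
  m_2 = 43*1 - 30 = 13, d_2 = (943 - 13^2)/43 = 774/43 = 18, a_2 = floor((30 + 13)/18) = 2.
  m_3 = 18*2 - 13 = 23, d_3 = (943 - 23^2)/18 = 414/18 = 23, a_3 = floor((30 + 23)/23) = 2.
  m_4 = 23*2 - 23 = 23, d_4 = (943 - 23^2)/23 = 414/23 = 18, a_4 = floor((30 + 23)/18) = 2.
  m_5 = 18*2 - 23 = 13, d_5 = (943 - 13^2)/18 = 774/18 = 43, a_5 = floor((30 + 13)/43) = 1.
  m_6 = 43*1 - 13 = 30, d_6 = (943 - 30^2)/43 = 43/43 = 1, a_6 = floor((30 + 30)/1) = 60.
  m_7 = 1*60 - 30 = 30, d_7 = (943 - 30^2)/1 = 43/1 = 43: (m_7, d_7) = (m_1, d_1) = (30, 43), so from here the quotients repeat a_1, ..., a_6; the period length is 6.
So sqrt(943) = [30; (1, 2, 2, 2, 1, 60)] with period length k = 6.
k is even, so the fundamental solution of x^2 - 943y^2 = 1 is (p_{k-1}, q_{k-1}) = (p_5, q_5); compute convergents through index 5.
Convergents (p_i = a_i*p_{i-1} + p_{i-2}, q_i = a_i*q_{i-1} + q_{i-2} with p_{-2}=0, p_{-1}=1, q_{-2}=1, q_{-1}=0):
  i=0: a_0=30, p_0 = 30*1 + 0 = 30, q_0 = 30*0 + 1 = 1.
  i=1: a_1=1, p_1 = 1*30 + 1 = 31, q_1 = 1*1 + 0 = 1.
  i=2: a_2=2, p_2 = 2*31 + 30 = 92, q_2 = 2*1 + 1 = 3.
  i=3: a_3=2, p_3 = 2*92 + 31 = 215, q_3 = 2*3 + 1 = 7.
  i=4: a_4=2, p_4 = 2*215 + 92 = 522, q_4 = 2*7 + 3 = 17.
  i=5: a_5=1, p_5 = 1*522 + 215 = 737, q_5 = 1*17 + 7 = 24.
Check: 737^2 - 943*24^2 = 543169 - 543168 = 1, so (x, y) = (737, 24) solves the equation, and by the theorem it is the least positive solution.

(x, y) = (737, 24)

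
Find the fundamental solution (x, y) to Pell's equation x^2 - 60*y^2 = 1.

(x, y) = (31, 4)

First expand sqrt(60) as a continued fraction. With x_i = (sqrt(60) + m_i)/d_i and (m_0, d_0) = (0, 1): a_0 = floor(sqrt(60)) = 7, since 7^2 = 49 <= 60 < 64 = 8^2.
Iterate m_{i+1} = d_i*a_i - m_i, d_{i+1} = (60 - m_{i+1}^2)/d_i, a_{i+1} = floor((a_0 + m_{i+1})/d_{i+1}):
  m_1 = 1*7 - 0 = 7, d_1 = (60 - 7^2)/1 = 11/1 = 11, a_1 = floor((7 + 7)/11) = 1.
  m_2 = 11*1 - 7 = 4, d_2 = (60 - 4^2)/11 = 44/11 = 4, a_2 = floor((7 + 4)/4) = 2.
  m_3 = 4*2 - 4 = 4, d_3 = (60 - 4^2)/4 = 44/4 = 11, a_3 = floor((7 + 4)/11) = 1.
  m_4 = 11*1 - 4 = 7, d_4 = (60 - 7^2)/11 = 11/11 = 1, a_4 = floor((7 + 7)/1) = 14.
  m_5 = 1*14 - 7 = 7, d_5 = (60 - 7^2)/1 = 11/1 = 11: (m_5, d_5) = (m_1, d_1) = (7, 11), so from here the quotients repeat a_1, ..., a_4; the period length is 4.
So sqrt(60) = [7; (1, 2, 1, 14)] with period length k = 4.
k is even, so the fundamental solution of x^2 - 60y^2 = 1 is (p_{k-1}, q_{k-1}) = (p_3, q_3); compute convergents through index 3.
Convergents (p_i = a_i*p_{i-1} + p_{i-2}, q_i = a_i*q_{i-1} + q_{i-2} with p_{-2}=0, p_{-1}=1, q_{-2}=1, q_{-1}=0):
  i=0: a_0=7, p_0 = 7*1 + 0 = 7, q_0 = 7*0 + 1 = 1.
  i=1: a_1=1, p_1 = 1*7 + 1 = 8, q_1 = 1*1 + 0 = 1.
  i=2: a_2=2, p_2 = 2*8 + 7 = 23, q_2 = 2*1 + 1 = 3.
  i=3: a_3=1, p_3 = 1*23 + 8 = 31, q_3 = 1*3 + 1 = 4.
Check: 31^2 - 60*4^2 = 961 - 960 = 1, so (x, y) = (31, 4) solves the equation, and by the theorem it is the least positive solution.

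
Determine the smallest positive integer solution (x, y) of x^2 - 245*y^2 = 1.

First expand sqrt(245) as a continued fraction. With x_i = (sqrt(245) + m_i)/d_i and (m_0, d_0) = (0, 1): a_0 = floor(sqrt(245)) = 15, since 15^2 = 225 <= 245 < 256 = 16^2.
Iterate m_{i+1} = d_i*a_i - m_i, d_{i+1} = (245 - m_{i+1}^2)/d_i, a_{i+1} = floor((a_0 + m_{i+1})/d_{i+1}):
  m_1 = 1*15 - 0 = 15, d_1 = (245 - 15^2)/1 = 20/1 = 20, a_1 = floor((15 + 15)/20) = 1.
  m_2 = 20*1 - 15 = 5, d_2 = (245 - 5^2)/20 = 220/20 = 11, a_2 = floor((15 + 5)/11) = 1.
  m_3 = 11*1 - 5 = 6, d_3 = (245 - 6^2)/11 = 209/11 = 19, a_3 = floor((15 + 6)/19) = 1.
  m_4 = 19*1 - 6 = 13, d_4 = (245 - 13^2)/19 = 76/19 = 4, a_4 = floor((15 + 13)/4) = 7.
  m_5 = 4*7 - 13 = 15, d_5 = (245 - 15^2)/4 = 20/4 = 5, a_5 = floor((15 + 15)/5) = 6.
  m_6 = 5*6 - 15 = 15, d_6 = (245 - 15^2)/5 = 20/5 = 4, a_6 = floor((15 + 15)/4) = 7.
  m_7 = 4*7 - 15 = 13, d_7 = (245 - 13^2)/4 = 76/4 = 19, a_7 = floor((15 + 13)/19) = 1.
  m_8 = 19*1 - 13 = 6, d_8 = (245 - 6^2)/19 = 209/19 = 11, a_8 = floor((15 + 6)/11) = 1.
  m_9 = 11*1 - 6 = 5, d_9 = (245 - 5^2)/11 = 220/11 = 20, a_9 = floor((15 + 5)/20) = 1.
  m_10 = 20*1 - 5 = 15, d_10 = (245 - 15^2)/20 = 20/20 = 1, a_10 = floor((15 + 15)/1) = 30.
  m_11 = 1*30 - 15 = 15, d_11 = (245 - 15^2)/1 = 20/1 = 20: (m_11, d_11) = (m_1, d_1) = (15, 20), so from here the quotients repeat a_1, ..., a_10; the period length is 10.
So sqrt(245) = [15; (1, 1, 1, 7, 6, 7, 1, 1, 1, 30)] with period length k = 10.
k is even, so the fundamental solution of x^2 - 245y^2 = 1 is (p_{k-1}, q_{k-1}) = (p_9, q_9); compute convergents through index 9.
Convergents (p_i = a_i*p_{i-1} + p_{i-2}, q_i = a_i*q_{i-1} + q_{i-2} with p_{-2}=0, p_{-1}=1, q_{-2}=1, q_{-1}=0):
  i=0: a_0=15, p_0 = 15*1 + 0 = 15, q_0 = 15*0 + 1 = 1.
  i=1: a_1=1, p_1 = 1*15 + 1 = 16, q_1 = 1*1 + 0 = 1.
  i=2: a_2=1, p_2 = 1*16 + 15 = 31, q_2 = 1*1 + 1 = 2.
  i=3: a_3=1, p_3 = 1*31 + 16 = 47, q_3 = 1*2 + 1 = 3.
  i=4: a_4=7, p_4 = 7*47 + 31 = 360, q_4 = 7*3 + 2 = 23.
  i=5: a_5=6, p_5 = 6*360 + 47 = 2207, q_5 = 6*23 + 3 = 141.
  i=6: a_6=7, p_6 = 7*2207 + 360 = 15809, q_6 = 7*141 + 23 = 1010.
  i=7: a_7=1, p_7 = 1*15809 + 2207 = 18016, q_7 = 1*1010 + 141 = 1151.
  i=8: a_8=1, p_8 = 1*18016 + 15809 = 33825, q_8 = 1*1151 + 1010 = 2161.
  i=9: a_9=1, p_9 = 1*33825 + 18016 = 51841, q_9 = 1*2161 + 1151 = 3312.
Check: 51841^2 - 245*3312^2 = 2687489281 - 2687489280 = 1, so (x, y) = (51841, 3312) solves the equation, and by the theorem it is the least positive solution.

(x, y) = (51841, 3312)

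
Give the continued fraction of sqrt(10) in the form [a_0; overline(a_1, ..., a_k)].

[3; overline(6)]

Write x_i = (sqrt(10) + m_i)/d_i with (m_0, d_0) = (0, 1). a_0 = floor(sqrt(10)) = 3, since 3^2 = 9 <= 10 < 16 = 4^2.
Iterate m_{i+1} = d_i*a_i - m_i, d_{i+1} = (10 - m_{i+1}^2)/d_i, a_{i+1} = floor((a_0 + m_{i+1})/d_{i+1}):
  m_1 = 1*3 - 0 = 3, d_1 = (10 - 3^2)/1 = 1/1 = 1, a_1 = floor((3 + 3)/1) = 6.
  m_2 = 1*6 - 3 = 3, d_2 = (10 - 3^2)/1 = 1/1 = 1: (m_2, d_2) = (m_1, d_1) = (3, 1), so from here the quotient a_1 repeats; the period length is 1.
Hence the expansion of sqrt(10) is a_0 = 3 followed by the repeating block 6 (period 1).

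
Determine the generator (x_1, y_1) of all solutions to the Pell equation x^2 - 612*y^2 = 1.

First expand sqrt(612) as a continued fraction. With x_i = (sqrt(612) + m_i)/d_i and (m_0, d_0) = (0, 1): a_0 = floor(sqrt(612)) = 24, since 24^2 = 576 <= 612 < 625 = 25^2.
Iterate m_{i+1} = d_i*a_i - m_i, d_{i+1} = (612 - m_{i+1}^2)/d_i, a_{i+1} = floor((a_0 + m_{i+1})/d_{i+1}):
  m_1 = 1*24 - 0 = 24, d_1 = (612 - 24^2)/1 = 36/1 = 36, a_1 = floor((24 + 24)/36) = 1.
  m_2 = 36*1 - 24 = 12, d_2 = (612 - 12^2)/36 = 468/36 = 13, a_2 = floor((24 + 12)/13) = 2.
  m_3 = 13*2 - 12 = 14, d_3 = (612 - 14^2)/13 = 416/13 = 32, a_3 = floor((24 + 14)/32) = 1.
  m_4 = 32*1 - 14 = 18, d_4 = (612 - 18^2)/32 = 288/32 = 9, a_4 = floor((24 + 18)/9) = 4.
  m_5 = 9*4 - 18 = 18, d_5 = (612 - 18^2)/9 = 288/9 = 32, a_5 = floor((24 + 18)/32) = 1.
  m_6 = 32*1 - 18 = 14, d_6 = (612 - 14^2)/32 = 416/32 = 13, a_6 = floor((24 + 14)/13) = 2.
  m_7 = 13*2 - 14 = 12, d_7 = (612 - 12^2)/13 = 468/13 = 36, a_7 = floor((24 + 12)/36) = 1.
  m_8 = 36*1 - 12 = 24, d_8 = (612 - 24^2)/36 = 36/36 = 1, a_8 = floor((24 + 24)/1) = 48.
  m_9 = 1*48 - 24 = 24, d_9 = (612 - 24^2)/1 = 36/1 = 36: (m_9, d_9) = (m_1, d_1) = (24, 36), so from here the quotients repeat a_1, ..., a_8; the period length is 8.
So sqrt(612) = [24; (1, 2, 1, 4, 1, 2, 1, 48)] with period length k = 8.
k is even, so the fundamental solution of x^2 - 612y^2 = 1 is (p_{k-1}, q_{k-1}) = (p_7, q_7); compute convergents through index 7.
Convergents (p_i = a_i*p_{i-1} + p_{i-2}, q_i = a_i*q_{i-1} + q_{i-2} with p_{-2}=0, p_{-1}=1, q_{-2}=1, q_{-1}=0):
  i=0: a_0=24, p_0 = 24*1 + 0 = 24, q_0 = 24*0 + 1 = 1.
  i=1: a_1=1, p_1 = 1*24 + 1 = 25, q_1 = 1*1 + 0 = 1.
  i=2: a_2=2, p_2 = 2*25 + 24 = 74, q_2 = 2*1 + 1 = 3.
  i=3: a_3=1, p_3 = 1*74 + 25 = 99, q_3 = 1*3 + 1 = 4.
  i=4: a_4=4, p_4 = 4*99 + 74 = 470, q_4 = 4*4 + 3 = 19.
  i=5: a_5=1, p_5 = 1*470 + 99 = 569, q_5 = 1*19 + 4 = 23.
  i=6: a_6=2, p_6 = 2*569 + 470 = 1608, q_6 = 2*23 + 19 = 65.
  i=7: a_7=1, p_7 = 1*1608 + 569 = 2177, q_7 = 1*65 + 23 = 88.
Check: 2177^2 - 612*88^2 = 4739329 - 4739328 = 1, so (x, y) = (2177, 88) solves the equation, and by the theorem it is the least positive solution.

(x, y) = (2177, 88)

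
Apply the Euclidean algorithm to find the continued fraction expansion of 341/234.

[1; 2, 5, 2, 1, 6]

Run the Euclidean algorithm on 341 and 234; the successive quotients are the partial quotients a_0, a_1, ... (each step inverts the fractional part left over by the previous one):
  341 = 1*234 + 107, so a_0 = 1.
  234 = 2*107 + 20, so a_1 = 2.
  107 = 5*20 + 7, so a_2 = 5.
  20 = 2*7 + 6, so a_3 = 2.
  7 = 1*6 + 1, so a_4 = 1.
  6 = 6*1 + 0, so a_5 = 6.
The remainder reaches 0 after 6 divisions, so the expansion has 6 partial quotients, read off in order.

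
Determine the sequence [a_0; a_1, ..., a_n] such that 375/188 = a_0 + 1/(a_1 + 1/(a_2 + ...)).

Run the Euclidean algorithm on 375 and 188; the successive quotients are the partial quotients a_0, a_1, ... (each step inverts the fractional part left over by the previous one):
  375 = 1*188 + 187, so a_0 = 1.
  188 = 1*187 + 1, so a_1 = 1.
  187 = 187*1 + 0, so a_2 = 187.
The remainder reaches 0 after 3 divisions, so the expansion has 3 partial quotients, read off in order.

[1; 1, 187]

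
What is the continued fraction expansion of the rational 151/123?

[1; 4, 2, 1, 1, 5]

Run the Euclidean algorithm on 151 and 123; the successive quotients are the partial quotients a_0, a_1, ... (each step inverts the fractional part left over by the previous one):
  151 = 1*123 + 28, so a_0 = 1.
  123 = 4*28 + 11, so a_1 = 4.
  28 = 2*11 + 6, so a_2 = 2.
  11 = 1*6 + 5, so a_3 = 1.
  6 = 1*5 + 1, so a_4 = 1.
  5 = 5*1 + 0, so a_5 = 5.
The remainder reaches 0 after 6 divisions, so the expansion has 6 partial quotients, read off in order.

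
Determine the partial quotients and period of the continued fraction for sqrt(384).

[19; (1, 1, 2, 9, 2, 1, 1, 38)]

Write x_i = (sqrt(384) + m_i)/d_i with (m_0, d_0) = (0, 1). a_0 = floor(sqrt(384)) = 19, since 19^2 = 361 <= 384 < 400 = 20^2.
Iterate m_{i+1} = d_i*a_i - m_i, d_{i+1} = (384 - m_{i+1}^2)/d_i, a_{i+1} = floor((a_0 + m_{i+1})/d_{i+1}):
  m_1 = 1*19 - 0 = 19, d_1 = (384 - 19^2)/1 = 23/1 = 23, a_1 = floor((19 + 19)/23) = 1.
  m_2 = 23*1 - 19 = 4, d_2 = (384 - 4^2)/23 = 368/23 = 16, a_2 = floor((19 + 4)/16) = 1.
  m_3 = 16*1 - 4 = 12, d_3 = (384 - 12^2)/16 = 240/16 = 15, a_3 = floor((19 + 12)/15) = 2.
  m_4 = 15*2 - 12 = 18, d_4 = (384 - 18^2)/15 = 60/15 = 4, a_4 = floor((19 + 18)/4) = 9.
  m_5 = 4*9 - 18 = 18, d_5 = (384 - 18^2)/4 = 60/4 = 15, a_5 = floor((19 + 18)/15) = 2.
  m_6 = 15*2 - 18 = 12, d_6 = (384 - 12^2)/15 = 240/15 = 16, a_6 = floor((19 + 12)/16) = 1.
  m_7 = 16*1 - 12 = 4, d_7 = (384 - 4^2)/16 = 368/16 = 23, a_7 = floor((19 + 4)/23) = 1.
  m_8 = 23*1 - 4 = 19, d_8 = (384 - 19^2)/23 = 23/23 = 1, a_8 = floor((19 + 19)/1) = 38.
  m_9 = 1*38 - 19 = 19, d_9 = (384 - 19^2)/1 = 23/1 = 23: (m_9, d_9) = (m_1, d_1) = (19, 23), so from here the quotients repeat a_1, ..., a_8; the period length is 8.
Hence the expansion of sqrt(384) is a_0 = 19 followed by the repeating block 1, 1, 2, 9, 2, 1, 1, 38 (period 8).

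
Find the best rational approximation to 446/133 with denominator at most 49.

57/17

Expand x = 446/133 as a continued fraction with the Euclidean algorithm:
  446 = 3*133 + 47, so a_0 = 3.
  133 = 2*47 + 39, so a_1 = 2.
  47 = 1*39 + 8, so a_2 = 1.
  39 = 4*8 + 7, so a_3 = 4.
  8 = 1*7 + 1, so a_4 = 1.
  7 = 7*1 + 0, so a_5 = 7.
so x = [3; 2, 1, 4, 1, 7].
Convergents (p_i = a_i*p_{i-1} + p_{i-2}, q_i = a_i*q_{i-1} + q_{i-2} with p_{-2}=0, p_{-1}=1, q_{-2}=1, q_{-1}=0), until the denominator exceeds 49:
  i=0: a_0=3, p_0 = 3*1 + 0 = 3, q_0 = 3*0 + 1 = 1.
  i=1: a_1=2, p_1 = 2*3 + 1 = 7, q_1 = 2*1 + 0 = 2.
  i=2: a_2=1, p_2 = 1*7 + 3 = 10, q_2 = 1*2 + 1 = 3.
  i=3: a_3=4, p_3 = 4*10 + 7 = 47, q_3 = 4*3 + 2 = 14.
  i=4: a_4=1, p_4 = 1*47 + 10 = 57, q_4 = 1*14 + 3 = 17.
  i=5: a_5=7, p_5 = 7*57 + 47 = 446, q_5 = 7*17 + 14 = 133.
q_5 = 133 > 49, so the last convergent with denominator <= 49 is p_4/q_4 = 57/17.
The closest fraction with denominator <= 49 is either p_4/q_4 or the intermediate fraction (k*p_4 + p_3)/(k*q_4 + q_3) with the largest k >= 1 whose denominator stays <= 49; these approach x as k grows, and every other convergent or intermediate fraction in range is farther away.
Largest k: floor((49 - q_3)/q_4) = floor((49 - 14)/17) = 2.
That gives (2*57 + 47)/(2*17 + 14) = 161/48.
Compare the errors: |x - 57/17| = |446*17 - 57*133|/(133*17) = 1/2261, and |x - 161/48| = |446*48 - 161*133|/(133*48) = 5/6384.
Cross-multiplying, 1*6384 = 6384 < 11305 = 5*2261, so 1/2261 is smaller: the convergent 57/17 is closer to x than 161/48.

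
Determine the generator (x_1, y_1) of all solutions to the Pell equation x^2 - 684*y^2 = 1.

(x, y) = (57799, 2210)

First expand sqrt(684) as a continued fraction. With x_i = (sqrt(684) + m_i)/d_i and (m_0, d_0) = (0, 1): a_0 = floor(sqrt(684)) = 26, since 26^2 = 676 <= 684 < 729 = 27^2.
Iterate m_{i+1} = d_i*a_i - m_i, d_{i+1} = (684 - m_{i+1}^2)/d_i, a_{i+1} = floor((a_0 + m_{i+1})/d_{i+1}):
  m_1 = 1*26 - 0 = 26, d_1 = (684 - 26^2)/1 = 8/1 = 8, a_1 = floor((26 + 26)/8) = 6.
  m_2 = 8*6 - 26 = 22, d_2 = (684 - 22^2)/8 = 200/8 = 25, a_2 = floor((26 + 22)/25) = 1.
  m_3 = 25*1 - 22 = 3, d_3 = (684 - 3^2)/25 = 675/25 = 27, a_3 = floor((26 + 3)/27) = 1.
  m_4 = 27*1 - 3 = 24, d_4 = (684 - 24^2)/27 = 108/27 = 4, a_4 = floor((26 + 24)/4) = 12.
  m_5 = 4*12 - 24 = 24, d_5 = (684 - 24^2)/4 = 108/4 = 27, a_5 = floor((26 + 24)/27) = 1.
  m_6 = 27*1 - 24 = 3, d_6 = (684 - 3^2)/27 = 675/27 = 25, a_6 = floor((26 + 3)/25) = 1.
  m_7 = 25*1 - 3 = 22, d_7 = (684 - 22^2)/25 = 200/25 = 8, a_7 = floor((26 + 22)/8) = 6.
  m_8 = 8*6 - 22 = 26, d_8 = (684 - 26^2)/8 = 8/8 = 1, a_8 = floor((26 + 26)/1) = 52.
  m_9 = 1*52 - 26 = 26, d_9 = (684 - 26^2)/1 = 8/1 = 8: (m_9, d_9) = (m_1, d_1) = (26, 8), so from here the quotients repeat a_1, ..., a_8; the period length is 8.
So sqrt(684) = [26; (6, 1, 1, 12, 1, 1, 6, 52)] with period length k = 8.
k is even, so the fundamental solution of x^2 - 684y^2 = 1 is (p_{k-1}, q_{k-1}) = (p_7, q_7); compute convergents through index 7.
Convergents (p_i = a_i*p_{i-1} + p_{i-2}, q_i = a_i*q_{i-1} + q_{i-2} with p_{-2}=0, p_{-1}=1, q_{-2}=1, q_{-1}=0):
  i=0: a_0=26, p_0 = 26*1 + 0 = 26, q_0 = 26*0 + 1 = 1.
  i=1: a_1=6, p_1 = 6*26 + 1 = 157, q_1 = 6*1 + 0 = 6.
  i=2: a_2=1, p_2 = 1*157 + 26 = 183, q_2 = 1*6 + 1 = 7.
  i=3: a_3=1, p_3 = 1*183 + 157 = 340, q_3 = 1*7 + 6 = 13.
  i=4: a_4=12, p_4 = 12*340 + 183 = 4263, q_4 = 12*13 + 7 = 163.
  i=5: a_5=1, p_5 = 1*4263 + 340 = 4603, q_5 = 1*163 + 13 = 176.
  i=6: a_6=1, p_6 = 1*4603 + 4263 = 8866, q_6 = 1*176 + 163 = 339.
  i=7: a_7=6, p_7 = 6*8866 + 4603 = 57799, q_7 = 6*339 + 176 = 2210.
Check: 57799^2 - 684*2210^2 = 3340724401 - 3340724400 = 1, so (x, y) = (57799, 2210) solves the equation, and by the theorem it is the least positive solution.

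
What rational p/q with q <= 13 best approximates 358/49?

95/13

Expand x = 358/49 as a continued fraction with the Euclidean algorithm:
  358 = 7*49 + 15, so a_0 = 7.
  49 = 3*15 + 4, so a_1 = 3.
  15 = 3*4 + 3, so a_2 = 3.
  4 = 1*3 + 1, so a_3 = 1.
  3 = 3*1 + 0, so a_4 = 3.
so x = [7; 3, 3, 1, 3].
Convergents (p_i = a_i*p_{i-1} + p_{i-2}, q_i = a_i*q_{i-1} + q_{i-2} with p_{-2}=0, p_{-1}=1, q_{-2}=1, q_{-1}=0), until the denominator exceeds 13:
  i=0: a_0=7, p_0 = 7*1 + 0 = 7, q_0 = 7*0 + 1 = 1.
  i=1: a_1=3, p_1 = 3*7 + 1 = 22, q_1 = 3*1 + 0 = 3.
  i=2: a_2=3, p_2 = 3*22 + 7 = 73, q_2 = 3*3 + 1 = 10.
  i=3: a_3=1, p_3 = 1*73 + 22 = 95, q_3 = 1*10 + 3 = 13.
  i=4: a_4=3, p_4 = 3*95 + 73 = 358, q_4 = 3*13 + 10 = 49.
q_4 = 49 > 13, so the last convergent with denominator <= 13 is p_3/q_3 = 95/13.
The closest fraction with denominator <= 13 is either p_3/q_3 or the intermediate fraction (k*p_3 + p_2)/(k*q_3 + q_2) with the largest k >= 1 whose denominator stays <= 13; these approach x as k grows, and every other convergent or intermediate fraction in range is farther away.
Largest k: floor((13 - q_2)/q_3) = floor((13 - 10)/13) = 0.
Since k = 0, no intermediate fraction beyond p_3/q_3 has denominator <= 13, so the convergent 95/13 is the closest (its error is |358*13 - 95*49|/(49*13) = 1/637).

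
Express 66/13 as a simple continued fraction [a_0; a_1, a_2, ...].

Run the Euclidean algorithm on 66 and 13; the successive quotients are the partial quotients a_0, a_1, ... (each step inverts the fractional part left over by the previous one):
  66 = 5*13 + 1, so a_0 = 5.
  13 = 13*1 + 0, so a_1 = 13.
The remainder reaches 0 after 2 divisions, so the expansion has 2 partial quotients, read off in order.

[5; 13]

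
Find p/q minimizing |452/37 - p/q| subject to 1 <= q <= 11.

110/9

Expand x = 452/37 as a continued fraction with the Euclidean algorithm:
  452 = 12*37 + 8, so a_0 = 12.
  37 = 4*8 + 5, so a_1 = 4.
  8 = 1*5 + 3, so a_2 = 1.
  5 = 1*3 + 2, so a_3 = 1.
  3 = 1*2 + 1, so a_4 = 1.
  2 = 2*1 + 0, so a_5 = 2.
so x = [12; 4, 1, 1, 1, 2].
Convergents (p_i = a_i*p_{i-1} + p_{i-2}, q_i = a_i*q_{i-1} + q_{i-2} with p_{-2}=0, p_{-1}=1, q_{-2}=1, q_{-1}=0), until the denominator exceeds 11:
  i=0: a_0=12, p_0 = 12*1 + 0 = 12, q_0 = 12*0 + 1 = 1.
  i=1: a_1=4, p_1 = 4*12 + 1 = 49, q_1 = 4*1 + 0 = 4.
  i=2: a_2=1, p_2 = 1*49 + 12 = 61, q_2 = 1*4 + 1 = 5.
  i=3: a_3=1, p_3 = 1*61 + 49 = 110, q_3 = 1*5 + 4 = 9.
  i=4: a_4=1, p_4 = 1*110 + 61 = 171, q_4 = 1*9 + 5 = 14.
q_4 = 14 > 11, so the last convergent with denominator <= 11 is p_3/q_3 = 110/9.
The closest fraction with denominator <= 11 is either p_3/q_3 or the intermediate fraction (k*p_3 + p_2)/(k*q_3 + q_2) with the largest k >= 1 whose denominator stays <= 11; these approach x as k grows, and every other convergent or intermediate fraction in range is farther away.
Largest k: floor((11 - q_2)/q_3) = floor((11 - 5)/9) = 0.
Since k = 0, no intermediate fraction beyond p_3/q_3 has denominator <= 11, so the convergent 110/9 is the closest (its error is |452*9 - 110*37|/(37*9) = 2/333).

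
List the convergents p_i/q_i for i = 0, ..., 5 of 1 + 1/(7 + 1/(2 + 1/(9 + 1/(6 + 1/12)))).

Using the convergent recurrence p_i = a_i*p_{i-1} + p_{i-2}, q_i = a_i*q_{i-1} + q_{i-2} with p_{-2}=0, p_{-1}=1, q_{-2}=1, q_{-1}=0:
  i=0: a_0=1, p_0 = 1*1 + 0 = 1, q_0 = 1*0 + 1 = 1.
  i=1: a_1=7, p_1 = 7*1 + 1 = 8, q_1 = 7*1 + 0 = 7.
  i=2: a_2=2, p_2 = 2*8 + 1 = 17, q_2 = 2*7 + 1 = 15.
  i=3: a_3=9, p_3 = 9*17 + 8 = 161, q_3 = 9*15 + 7 = 142.
  i=4: a_4=6, p_4 = 6*161 + 17 = 983, q_4 = 6*142 + 15 = 867.
  i=5: a_5=12, p_5 = 12*983 + 161 = 11957, q_5 = 12*867 + 142 = 10546.

1/1, 8/7, 17/15, 161/142, 983/867, 11957/10546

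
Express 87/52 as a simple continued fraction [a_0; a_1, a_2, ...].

Run the Euclidean algorithm on 87 and 52; the successive quotients are the partial quotients a_0, a_1, ... (each step inverts the fractional part left over by the previous one):
  87 = 1*52 + 35, so a_0 = 1.
  52 = 1*35 + 17, so a_1 = 1.
  35 = 2*17 + 1, so a_2 = 2.
  17 = 17*1 + 0, so a_3 = 17.
The remainder reaches 0 after 4 divisions, so the expansion has 4 partial quotients, read off in order.

[1; 1, 2, 17]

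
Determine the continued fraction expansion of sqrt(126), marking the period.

[11; (4, 2, 4, 22)]

Write x_i = (sqrt(126) + m_i)/d_i with (m_0, d_0) = (0, 1). a_0 = floor(sqrt(126)) = 11, since 11^2 = 121 <= 126 < 144 = 12^2.
Iterate m_{i+1} = d_i*a_i - m_i, d_{i+1} = (126 - m_{i+1}^2)/d_i, a_{i+1} = floor((a_0 + m_{i+1})/d_{i+1}):
  m_1 = 1*11 - 0 = 11, d_1 = (126 - 11^2)/1 = 5/1 = 5, a_1 = floor((11 + 11)/5) = 4.
  m_2 = 5*4 - 11 = 9, d_2 = (126 - 9^2)/5 = 45/5 = 9, a_2 = floor((11 + 9)/9) = 2.
  m_3 = 9*2 - 9 = 9, d_3 = (126 - 9^2)/9 = 45/9 = 5, a_3 = floor((11 + 9)/5) = 4.
  m_4 = 5*4 - 9 = 11, d_4 = (126 - 11^2)/5 = 5/5 = 1, a_4 = floor((11 + 11)/1) = 22.
  m_5 = 1*22 - 11 = 11, d_5 = (126 - 11^2)/1 = 5/1 = 5: (m_5, d_5) = (m_1, d_1) = (11, 5), so from here the quotients repeat a_1, ..., a_4; the period length is 4.
Hence the expansion of sqrt(126) is a_0 = 11 followed by the repeating block 4, 2, 4, 22 (period 4).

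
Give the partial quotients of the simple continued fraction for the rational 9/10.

Run the Euclidean algorithm on 9 and 10; the successive quotients are the partial quotients a_0, a_1, ... (each step inverts the fractional part left over by the previous one):
  9 = 0*10 + 9, so a_0 = 0.
  10 = 1*9 + 1, so a_1 = 1.
  9 = 9*1 + 0, so a_2 = 9.
The remainder reaches 0 after 3 divisions, so the expansion has 3 partial quotients, read off in order.

[0; 1, 9]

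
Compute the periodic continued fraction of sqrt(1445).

[38; (76)]

Write x_i = (sqrt(1445) + m_i)/d_i with (m_0, d_0) = (0, 1). a_0 = floor(sqrt(1445)) = 38, since 38^2 = 1444 <= 1445 < 1521 = 39^2.
Iterate m_{i+1} = d_i*a_i - m_i, d_{i+1} = (1445 - m_{i+1}^2)/d_i, a_{i+1} = floor((a_0 + m_{i+1})/d_{i+1}):
  m_1 = 1*38 - 0 = 38, d_1 = (1445 - 38^2)/1 = 1/1 = 1, a_1 = floor((38 + 38)/1) = 76.
  m_2 = 1*76 - 38 = 38, d_2 = (1445 - 38^2)/1 = 1/1 = 1: (m_2, d_2) = (m_1, d_1) = (38, 1), so from here the quotient a_1 repeats; the period length is 1.
Hence the expansion of sqrt(1445) is a_0 = 38 followed by the repeating block 76 (period 1).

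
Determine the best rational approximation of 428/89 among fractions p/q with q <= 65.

Expand x = 428/89 as a continued fraction with the Euclidean algorithm:
  428 = 4*89 + 72, so a_0 = 4.
  89 = 1*72 + 17, so a_1 = 1.
  72 = 4*17 + 4, so a_2 = 4.
  17 = 4*4 + 1, so a_3 = 4.
  4 = 4*1 + 0, so a_4 = 4.
so x = [4; 1, 4, 4, 4].
Convergents (p_i = a_i*p_{i-1} + p_{i-2}, q_i = a_i*q_{i-1} + q_{i-2} with p_{-2}=0, p_{-1}=1, q_{-2}=1, q_{-1}=0), until the denominator exceeds 65:
  i=0: a_0=4, p_0 = 4*1 + 0 = 4, q_0 = 4*0 + 1 = 1.
  i=1: a_1=1, p_1 = 1*4 + 1 = 5, q_1 = 1*1 + 0 = 1.
  i=2: a_2=4, p_2 = 4*5 + 4 = 24, q_2 = 4*1 + 1 = 5.
  i=3: a_3=4, p_3 = 4*24 + 5 = 101, q_3 = 4*5 + 1 = 21.
  i=4: a_4=4, p_4 = 4*101 + 24 = 428, q_4 = 4*21 + 5 = 89.
q_4 = 89 > 65, so the last convergent with denominator <= 65 is p_3/q_3 = 101/21.
The closest fraction with denominator <= 65 is either p_3/q_3 or the intermediate fraction (k*p_3 + p_2)/(k*q_3 + q_2) with the largest k >= 1 whose denominator stays <= 65; these approach x as k grows, and every other convergent or intermediate fraction in range is farther away.
Largest k: floor((65 - q_2)/q_3) = floor((65 - 5)/21) = 2.
That gives (2*101 + 24)/(2*21 + 5) = 226/47.
Compare the errors: |x - 101/21| = |428*21 - 101*89|/(89*21) = 1/1869, and |x - 226/47| = |428*47 - 226*89|/(89*47) = 2/4183.
Cross-multiplying, 2*1869 = 3738 < 4183 = 1*4183, so 2/4183 is smaller: the intermediate fraction 226/47 is closer to x than 101/21.

226/47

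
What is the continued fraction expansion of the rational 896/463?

[1; 1, 14, 2, 3, 4]

Run the Euclidean algorithm on 896 and 463; the successive quotients are the partial quotients a_0, a_1, ... (each step inverts the fractional part left over by the previous one):
  896 = 1*463 + 433, so a_0 = 1.
  463 = 1*433 + 30, so a_1 = 1.
  433 = 14*30 + 13, so a_2 = 14.
  30 = 2*13 + 4, so a_3 = 2.
  13 = 3*4 + 1, so a_4 = 3.
  4 = 4*1 + 0, so a_5 = 4.
The remainder reaches 0 after 6 divisions, so the expansion has 6 partial quotients, read off in order.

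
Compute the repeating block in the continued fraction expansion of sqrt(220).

[14; (1, 4, 1, 28)]

Write x_i = (sqrt(220) + m_i)/d_i with (m_0, d_0) = (0, 1). a_0 = floor(sqrt(220)) = 14, since 14^2 = 196 <= 220 < 225 = 15^2.
Iterate m_{i+1} = d_i*a_i - m_i, d_{i+1} = (220 - m_{i+1}^2)/d_i, a_{i+1} = floor((a_0 + m_{i+1})/d_{i+1}):
  m_1 = 1*14 - 0 = 14, d_1 = (220 - 14^2)/1 = 24/1 = 24, a_1 = floor((14 + 14)/24) = 1.
  m_2 = 24*1 - 14 = 10, d_2 = (220 - 10^2)/24 = 120/24 = 5, a_2 = floor((14 + 10)/5) = 4.
  m_3 = 5*4 - 10 = 10, d_3 = (220 - 10^2)/5 = 120/5 = 24, a_3 = floor((14 + 10)/24) = 1.
  m_4 = 24*1 - 10 = 14, d_4 = (220 - 14^2)/24 = 24/24 = 1, a_4 = floor((14 + 14)/1) = 28.
  m_5 = 1*28 - 14 = 14, d_5 = (220 - 14^2)/1 = 24/1 = 24: (m_5, d_5) = (m_1, d_1) = (14, 24), so from here the quotients repeat a_1, ..., a_4; the period length is 4.
Hence the expansion of sqrt(220) is a_0 = 14 followed by the repeating block 1, 4, 1, 28 (period 4).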